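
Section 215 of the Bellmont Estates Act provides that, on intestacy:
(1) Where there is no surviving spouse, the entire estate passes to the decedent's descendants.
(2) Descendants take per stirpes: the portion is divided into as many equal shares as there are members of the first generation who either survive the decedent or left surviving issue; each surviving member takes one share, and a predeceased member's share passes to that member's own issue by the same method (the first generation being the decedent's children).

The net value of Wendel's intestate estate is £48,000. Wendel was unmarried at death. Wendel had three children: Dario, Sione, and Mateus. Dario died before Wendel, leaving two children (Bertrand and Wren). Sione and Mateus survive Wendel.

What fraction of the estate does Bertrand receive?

The entire £48,000 passes to the descendants.
That amount (£48,000) is divided into 3 shares of £16,000: Sione and Mateus each take £16,000; Dario's £16,000 share passes to Dario's issue.
Dario's share (£16,000) is divided into 2 shares of £8,000: Bertrand and Wren each take £8,000.

Bertrand receives 1/6 of the estate.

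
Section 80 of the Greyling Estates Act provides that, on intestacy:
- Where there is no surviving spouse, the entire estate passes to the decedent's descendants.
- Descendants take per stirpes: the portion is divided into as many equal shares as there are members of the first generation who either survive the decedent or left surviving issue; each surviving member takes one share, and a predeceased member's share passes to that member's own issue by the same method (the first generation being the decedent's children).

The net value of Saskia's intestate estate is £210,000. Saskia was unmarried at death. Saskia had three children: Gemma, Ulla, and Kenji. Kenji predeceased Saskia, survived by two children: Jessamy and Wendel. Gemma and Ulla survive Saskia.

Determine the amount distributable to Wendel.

Wendel receives £35,000.

The entire £210,000 passes to the descendants.
That amount (£210,000) is divided into 3 shares of £70,000: Gemma and Ulla each take £70,000; Kenji's £70,000 share passes to Kenji's issue.
Kenji's share (£70,000) is divided into 2 shares of £35,000: Jessamy and Wendel each take £35,000.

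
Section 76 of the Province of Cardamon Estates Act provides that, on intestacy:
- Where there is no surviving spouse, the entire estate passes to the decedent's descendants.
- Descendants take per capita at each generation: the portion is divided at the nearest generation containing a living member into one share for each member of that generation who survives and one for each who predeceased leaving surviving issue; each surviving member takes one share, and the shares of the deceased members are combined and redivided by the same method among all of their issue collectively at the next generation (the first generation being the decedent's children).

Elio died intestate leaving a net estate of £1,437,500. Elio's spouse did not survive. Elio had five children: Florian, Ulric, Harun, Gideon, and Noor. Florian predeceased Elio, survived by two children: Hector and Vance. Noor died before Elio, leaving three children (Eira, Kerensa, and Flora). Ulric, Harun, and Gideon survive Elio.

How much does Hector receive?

The entire £1,437,500 passes to the descendants.
That amount (£1,437,500) is divided at the children's generation into 5 shares of £287,500. Ulric, Harun, and Gideon each take £287,500. The 2 shares of the deceased (Florian and Noor) are combined into a pool of £575,000.
That pool (£575,000) is divided at the grandchildren's generation equally among Hector, Vance, Eira, Kerensa, and Flora: £115,000 each.

Hector receives £115,000.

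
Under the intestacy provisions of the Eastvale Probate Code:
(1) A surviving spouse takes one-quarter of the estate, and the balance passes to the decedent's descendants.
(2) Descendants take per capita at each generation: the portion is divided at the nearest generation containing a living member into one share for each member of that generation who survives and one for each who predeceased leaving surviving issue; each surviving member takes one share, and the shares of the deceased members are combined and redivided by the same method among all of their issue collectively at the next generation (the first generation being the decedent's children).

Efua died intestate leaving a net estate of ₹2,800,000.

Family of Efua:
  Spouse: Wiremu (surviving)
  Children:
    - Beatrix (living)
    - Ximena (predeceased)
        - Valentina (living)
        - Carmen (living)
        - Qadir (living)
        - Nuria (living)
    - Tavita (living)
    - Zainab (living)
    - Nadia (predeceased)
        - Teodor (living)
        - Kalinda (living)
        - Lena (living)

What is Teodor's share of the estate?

Wiremu takes one-quarter of ₹2,800,000 = ₹700,000. The remaining ₹2,100,000 passes to the descendants.
The descendants' portion (₹2,100,000) is divided at the children's generation into 5 shares of ₹420,000. Beatrix, Tavita, and Zainab each take ₹420,000. The 2 shares of the deceased (Ximena and Nadia) are combined into a pool of ₹840,000.
That pool (₹840,000) is divided at the grandchildren's generation equally among Valentina, Carmen, Qadir, Nuria, Teodor, Kalinda, and Lena: ₹120,000 each.

Teodor receives ₹120,000.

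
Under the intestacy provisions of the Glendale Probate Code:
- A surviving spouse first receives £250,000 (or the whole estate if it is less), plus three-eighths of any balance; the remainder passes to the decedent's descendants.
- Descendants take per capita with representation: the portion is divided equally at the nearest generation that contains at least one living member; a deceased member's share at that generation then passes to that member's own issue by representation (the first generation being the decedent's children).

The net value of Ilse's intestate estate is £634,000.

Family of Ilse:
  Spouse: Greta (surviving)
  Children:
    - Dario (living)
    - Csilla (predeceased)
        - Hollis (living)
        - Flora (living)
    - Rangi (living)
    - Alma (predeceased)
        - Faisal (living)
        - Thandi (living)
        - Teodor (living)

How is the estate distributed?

Greta: £394,000; Dario: £60,000; Hollis: £30,000; Flora: £30,000; Rangi: £60,000; Faisal: £20,000; Thandi: £20,000; Teodor: £20,000

Greta first takes £250,000, leaving a balance of £384,000. Greta then takes three-eighths of the balance (£144,000), for a total of £394,000. The remaining £240,000 passes to the descendants.
The descendants' portion (£240,000) is divided into 4 shares of £60,000: Dario and Rangi each take £60,000; Csilla's £60,000 share passes to Csilla's issue; Alma's £60,000 share passes to Alma's issue.
Csilla's share (£60,000) is divided into 2 shares of £30,000: Hollis and Flora each take £30,000.
Alma's share (£60,000) is divided into 3 shares of £20,000: Faisal, Thandi, and Teodor each take £20,000.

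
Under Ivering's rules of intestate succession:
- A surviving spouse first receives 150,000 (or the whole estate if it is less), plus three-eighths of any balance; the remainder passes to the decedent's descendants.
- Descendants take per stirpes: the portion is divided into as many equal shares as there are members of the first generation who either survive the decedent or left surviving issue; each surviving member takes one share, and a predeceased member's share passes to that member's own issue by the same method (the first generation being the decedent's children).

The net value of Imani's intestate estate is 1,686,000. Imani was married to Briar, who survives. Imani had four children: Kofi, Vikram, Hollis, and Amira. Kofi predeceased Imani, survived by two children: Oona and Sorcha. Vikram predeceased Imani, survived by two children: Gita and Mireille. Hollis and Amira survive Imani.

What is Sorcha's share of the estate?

Sorcha receives 120,000.

Briar first takes 150,000, leaving a balance of 1,536,000. Briar then takes three-eighths of the balance (576,000), for a total of 726,000. The remaining 960,000 passes to the descendants.
The descendants' portion (960,000) is divided into 4 shares of 240,000: Hollis and Amira each take 240,000; Kofi's 240,000 share passes to Kofi's issue; Vikram's 240,000 share passes to Vikram's issue.
Kofi's share (240,000) is divided into 2 shares of 120,000: Oona and Sorcha each take 120,000.
Vikram's share (240,000) is divided into 2 shares of 120,000: Gita and Mireille each take 120,000.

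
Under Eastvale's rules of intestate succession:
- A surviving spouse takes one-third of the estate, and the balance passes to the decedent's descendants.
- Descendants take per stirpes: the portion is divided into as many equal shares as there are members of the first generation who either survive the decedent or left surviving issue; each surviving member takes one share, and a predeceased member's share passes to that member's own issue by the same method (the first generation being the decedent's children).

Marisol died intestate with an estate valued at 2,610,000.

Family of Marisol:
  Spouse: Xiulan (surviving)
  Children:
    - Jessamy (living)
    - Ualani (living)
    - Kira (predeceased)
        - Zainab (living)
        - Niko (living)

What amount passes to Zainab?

Zainab receives 290,000.

Xiulan takes one-third of 2,610,000 = 870,000. The remaining 1,740,000 passes to the descendants.
The descendants' portion (1,740,000) is divided into 3 shares of 580,000: Jessamy and Ualani each take 580,000; Kira's 580,000 share passes to Kira's issue.
Kira's share (580,000) is divided into 2 shares of 290,000: Zainab and Niko each take 290,000.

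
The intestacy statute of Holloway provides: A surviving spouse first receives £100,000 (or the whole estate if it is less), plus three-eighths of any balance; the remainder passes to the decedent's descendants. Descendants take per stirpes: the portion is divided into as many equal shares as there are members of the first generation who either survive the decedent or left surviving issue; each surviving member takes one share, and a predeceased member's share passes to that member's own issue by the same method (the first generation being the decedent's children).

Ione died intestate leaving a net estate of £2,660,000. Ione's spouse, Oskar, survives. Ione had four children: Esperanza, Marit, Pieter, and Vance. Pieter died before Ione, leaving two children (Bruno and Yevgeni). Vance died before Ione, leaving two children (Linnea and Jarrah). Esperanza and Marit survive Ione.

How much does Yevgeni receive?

Oskar first takes £100,000, leaving a balance of £2,560,000. Oskar then takes three-eighths of the balance (£960,000), for a total of £1,060,000. The remaining £1,600,000 passes to the descendants.
The descendants' portion (£1,600,000) is divided into 4 shares of £400,000: Esperanza and Marit each take £400,000; Pieter's £400,000 share passes to Pieter's issue; Vance's £400,000 share passes to Vance's issue.
Pieter's share (£400,000) is divided into 2 shares of £200,000: Bruno and Yevgeni each take £200,000.
Vance's share (£400,000) is divided into 2 shares of £200,000: Linnea and Jarrah each take £200,000.

Yevgeni receives £200,000.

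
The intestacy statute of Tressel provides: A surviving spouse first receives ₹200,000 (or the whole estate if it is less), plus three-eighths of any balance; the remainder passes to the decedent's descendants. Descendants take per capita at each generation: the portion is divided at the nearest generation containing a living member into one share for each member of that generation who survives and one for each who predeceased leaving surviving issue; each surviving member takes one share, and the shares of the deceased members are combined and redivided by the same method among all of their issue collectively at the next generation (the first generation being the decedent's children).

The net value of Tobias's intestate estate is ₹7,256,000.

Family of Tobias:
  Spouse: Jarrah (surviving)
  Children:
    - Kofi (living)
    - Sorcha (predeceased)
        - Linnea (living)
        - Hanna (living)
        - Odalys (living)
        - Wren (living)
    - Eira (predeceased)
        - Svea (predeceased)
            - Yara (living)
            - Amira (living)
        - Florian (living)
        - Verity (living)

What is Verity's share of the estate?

Jarrah first takes ₹200,000, leaving a balance of ₹7,056,000. Jarrah then takes three-eighths of the balance (₹2,646,000), for a total of ₹2,846,000. The remaining ₹4,410,000 passes to the descendants.
The descendants' portion (₹4,410,000) is divided at the children's generation into 3 shares of ₹1,470,000. Kofi takes ₹1,470,000. The 2 shares of the deceased (Sorcha and Eira) are combined into a pool of ₹2,940,000.
That pool (₹2,940,000) is divided at the grandchildren's generation into 7 shares of ₹420,000. Linnea, Hanna, Odalys, Wren, Florian, and Verity each take ₹420,000. The remaining share for the deceased Svea (₹420,000) is carried to the next generation.
That pool (₹420,000) is divided at the great-grandchildren's generation equally among Yara and Amira: ₹210,000 each.

Verity receives ₹420,000.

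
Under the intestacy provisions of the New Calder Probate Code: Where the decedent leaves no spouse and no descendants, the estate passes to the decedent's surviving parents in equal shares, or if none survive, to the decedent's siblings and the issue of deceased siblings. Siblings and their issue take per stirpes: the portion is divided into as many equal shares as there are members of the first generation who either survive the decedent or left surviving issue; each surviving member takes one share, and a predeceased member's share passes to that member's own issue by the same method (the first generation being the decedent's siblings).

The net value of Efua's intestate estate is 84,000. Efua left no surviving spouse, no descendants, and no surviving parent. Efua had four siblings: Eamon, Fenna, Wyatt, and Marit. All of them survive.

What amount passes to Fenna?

The entire 84,000 passes to the siblings and their issue.
That amount (84,000) is divided into 4 shares of 21,000: Eamon, Fenna, Wyatt, and Marit each take 21,000.

Fenna receives 21,000.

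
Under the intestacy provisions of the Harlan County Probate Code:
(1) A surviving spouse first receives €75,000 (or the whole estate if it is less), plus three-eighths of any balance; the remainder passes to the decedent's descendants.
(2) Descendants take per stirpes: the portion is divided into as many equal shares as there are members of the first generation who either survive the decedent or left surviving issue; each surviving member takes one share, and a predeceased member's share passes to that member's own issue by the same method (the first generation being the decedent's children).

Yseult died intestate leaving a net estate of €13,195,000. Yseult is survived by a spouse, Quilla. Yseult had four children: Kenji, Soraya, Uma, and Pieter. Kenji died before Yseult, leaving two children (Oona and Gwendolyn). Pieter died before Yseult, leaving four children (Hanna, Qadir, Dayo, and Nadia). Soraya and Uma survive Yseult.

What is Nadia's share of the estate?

Nadia receives €512,500.

Quilla first takes €75,000, leaving a balance of €13,120,000. Quilla then takes three-eighths of the balance (€4,920,000), for a total of €4,995,000. The remaining €8,200,000 passes to the descendants.
The descendants' portion (€8,200,000) is divided into 4 shares of €2,050,000: Soraya and Uma each take €2,050,000; Kenji's €2,050,000 share passes to Kenji's issue; Pieter's €2,050,000 share passes to Pieter's issue.
Kenji's share (€2,050,000) is divided into 2 shares of €1,025,000: Oona and Gwendolyn each take €1,025,000.
Pieter's share (€2,050,000) is divided into 4 shares of €512,500: Hanna, Qadir, Dayo, and Nadia each take €512,500.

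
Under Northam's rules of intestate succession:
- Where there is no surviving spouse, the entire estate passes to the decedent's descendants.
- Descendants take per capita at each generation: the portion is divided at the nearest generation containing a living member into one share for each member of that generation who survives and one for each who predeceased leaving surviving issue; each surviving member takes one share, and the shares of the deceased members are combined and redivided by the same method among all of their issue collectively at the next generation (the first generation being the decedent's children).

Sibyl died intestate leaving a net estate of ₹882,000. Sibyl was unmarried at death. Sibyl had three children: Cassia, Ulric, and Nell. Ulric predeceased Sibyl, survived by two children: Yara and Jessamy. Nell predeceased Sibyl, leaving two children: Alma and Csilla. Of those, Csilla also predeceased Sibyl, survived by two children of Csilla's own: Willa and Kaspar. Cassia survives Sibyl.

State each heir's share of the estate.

The entire ₹882,000 passes to the descendants.
That amount (₹882,000) is divided at the children's generation into 3 shares of ₹294,000. Cassia takes ₹294,000. The 2 shares of the deceased (Ulric and Nell) are combined into a pool of ₹588,000.
That pool (₹588,000) is divided at the grandchildren's generation into 4 shares of ₹147,000. Yara, Jessamy, and Alma each take ₹147,000. The remaining share for the deceased Csilla (₹147,000) is carried to the next generation.
That pool (₹147,000) is divided at the great-grandchildren's generation equally among Willa and Kaspar: ₹73,500 each.

Cassia: ₹294,000; Yara: ₹147,000; Jessamy: ₹147,000; Alma: ₹147,000; Willa: ₹73,500; Kaspar: ₹73,500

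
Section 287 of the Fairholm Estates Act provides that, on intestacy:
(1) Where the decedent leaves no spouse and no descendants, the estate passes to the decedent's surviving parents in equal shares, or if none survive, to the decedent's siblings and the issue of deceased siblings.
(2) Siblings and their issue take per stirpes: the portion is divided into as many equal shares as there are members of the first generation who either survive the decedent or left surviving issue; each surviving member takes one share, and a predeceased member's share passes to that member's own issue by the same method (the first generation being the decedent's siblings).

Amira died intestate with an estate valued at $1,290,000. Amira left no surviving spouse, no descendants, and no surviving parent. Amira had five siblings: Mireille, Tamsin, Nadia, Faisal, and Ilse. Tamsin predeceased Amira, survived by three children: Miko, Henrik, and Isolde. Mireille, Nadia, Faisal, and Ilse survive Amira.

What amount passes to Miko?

The entire $1,290,000 passes to the siblings and their issue.
That amount ($1,290,000) is divided into 5 shares of $258,000: Mireille, Nadia, Faisal, and Ilse each take $258,000; Tamsin's $258,000 share passes to Tamsin's issue.
Tamsin's share ($258,000) is divided into 3 shares of $86,000: Miko, Henrik, and Isolde each take $86,000.

Miko receives $86,000.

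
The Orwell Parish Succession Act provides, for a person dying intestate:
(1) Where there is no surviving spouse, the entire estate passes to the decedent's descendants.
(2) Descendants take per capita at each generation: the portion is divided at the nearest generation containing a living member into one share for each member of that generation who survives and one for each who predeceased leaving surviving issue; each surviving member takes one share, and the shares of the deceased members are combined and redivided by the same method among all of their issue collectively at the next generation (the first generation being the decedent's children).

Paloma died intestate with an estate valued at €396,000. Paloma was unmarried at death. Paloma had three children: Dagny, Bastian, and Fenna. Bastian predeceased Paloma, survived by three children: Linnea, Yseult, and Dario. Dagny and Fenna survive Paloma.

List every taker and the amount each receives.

Dagny: €132,000; Linnea: €44,000; Yseult: €44,000; Dario: €44,000; Fenna: €132,000

The entire €396,000 passes to the descendants.
That amount (€396,000) is divided at the children's generation into 3 shares of €132,000. Dagny and Fenna each take €132,000. The remaining share for the deceased Bastian (€132,000) is carried to the next generation.
That pool (€132,000) is divided at the grandchildren's generation equally among Linnea, Yseult, and Dario: €44,000 each.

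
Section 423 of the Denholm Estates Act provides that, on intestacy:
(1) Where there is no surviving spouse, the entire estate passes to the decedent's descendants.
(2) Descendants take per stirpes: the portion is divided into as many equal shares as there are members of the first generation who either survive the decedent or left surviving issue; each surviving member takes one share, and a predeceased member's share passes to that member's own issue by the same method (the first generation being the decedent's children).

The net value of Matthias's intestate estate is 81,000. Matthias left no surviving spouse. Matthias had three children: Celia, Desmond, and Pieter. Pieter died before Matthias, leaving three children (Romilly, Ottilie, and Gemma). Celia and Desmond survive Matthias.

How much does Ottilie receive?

Ottilie receives 9,000.

The entire 81,000 passes to the descendants.
That amount (81,000) is divided into 3 shares of 27,000: Celia and Desmond each take 27,000; Pieter's 27,000 share passes to Pieter's issue.
Pieter's share (27,000) is divided into 3 shares of 9,000: Romilly, Ottilie, and Gemma each take 9,000.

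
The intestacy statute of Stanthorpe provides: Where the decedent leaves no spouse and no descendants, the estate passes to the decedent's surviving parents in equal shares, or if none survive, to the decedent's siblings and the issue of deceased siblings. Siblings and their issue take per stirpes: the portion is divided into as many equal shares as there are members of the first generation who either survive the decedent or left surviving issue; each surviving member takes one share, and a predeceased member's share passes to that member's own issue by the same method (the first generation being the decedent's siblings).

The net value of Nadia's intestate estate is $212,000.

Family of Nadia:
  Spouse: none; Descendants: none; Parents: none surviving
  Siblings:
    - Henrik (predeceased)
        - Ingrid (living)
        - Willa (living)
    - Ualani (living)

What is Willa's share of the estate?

Willa receives $53,000.

The entire $212,000 passes to the siblings and their issue.
That amount ($212,000) is divided into 2 shares of $106,000: Ualani takes $106,000; Henrik's $106,000 share passes to Henrik's issue.
Henrik's share ($106,000) is divided into 2 shares of $53,000: Ingrid and Willa each take $53,000.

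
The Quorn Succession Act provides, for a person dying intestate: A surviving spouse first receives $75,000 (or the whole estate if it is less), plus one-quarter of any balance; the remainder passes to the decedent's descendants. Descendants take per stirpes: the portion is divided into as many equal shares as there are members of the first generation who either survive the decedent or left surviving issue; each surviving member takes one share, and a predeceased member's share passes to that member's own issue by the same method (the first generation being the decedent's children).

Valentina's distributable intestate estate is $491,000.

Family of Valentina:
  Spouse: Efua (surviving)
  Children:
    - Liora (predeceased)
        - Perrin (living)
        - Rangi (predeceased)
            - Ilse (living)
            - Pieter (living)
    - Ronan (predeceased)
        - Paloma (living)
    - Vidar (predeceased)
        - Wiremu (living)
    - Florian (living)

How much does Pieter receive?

Pieter receives $19,500.

Efua first takes $75,000, leaving a balance of $416,000. Efua then takes one-quarter of the balance ($104,000), for a total of $179,000. The remaining $312,000 passes to the descendants.
The descendants' portion ($312,000) is divided into 4 shares of $78,000: Florian takes $78,000; Liora's $78,000 share passes to Liora's issue; Ronan's $78,000 share passes to Ronan's issue; Vidar's $78,000 share passes to Vidar's issue.
Liora's share ($78,000) is divided into 2 shares of $39,000: Perrin takes $39,000; Rangi's $39,000 share passes to Rangi's issue.
Rangi's share ($39,000) is divided into 2 shares of $19,500: Ilse and Pieter each take $19,500.
Ronan's share ($78,000) passes entirely to Paloma.
Vidar's share ($78,000) passes entirely to Wiremu.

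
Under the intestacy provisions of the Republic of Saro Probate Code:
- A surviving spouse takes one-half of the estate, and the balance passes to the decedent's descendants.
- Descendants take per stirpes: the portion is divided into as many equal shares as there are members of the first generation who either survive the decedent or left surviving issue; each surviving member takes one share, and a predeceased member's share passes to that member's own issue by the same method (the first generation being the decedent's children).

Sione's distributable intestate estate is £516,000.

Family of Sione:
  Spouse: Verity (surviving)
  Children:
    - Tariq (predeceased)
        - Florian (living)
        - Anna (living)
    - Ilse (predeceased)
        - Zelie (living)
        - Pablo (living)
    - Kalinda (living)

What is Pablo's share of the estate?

Pablo receives £43,000.

Verity takes one-half of £516,000 = £258,000. The remaining £258,000 passes to the descendants.
The descendants' portion (£258,000) is divided into 3 shares of £86,000: Kalinda takes £86,000; Tariq's £86,000 share passes to Tariq's issue; Ilse's £86,000 share passes to Ilse's issue.
Tariq's share (£86,000) is divided into 2 shares of £43,000: Florian and Anna each take £43,000.
Ilse's share (£86,000) is divided into 2 shares of £43,000: Zelie and Pablo each take £43,000.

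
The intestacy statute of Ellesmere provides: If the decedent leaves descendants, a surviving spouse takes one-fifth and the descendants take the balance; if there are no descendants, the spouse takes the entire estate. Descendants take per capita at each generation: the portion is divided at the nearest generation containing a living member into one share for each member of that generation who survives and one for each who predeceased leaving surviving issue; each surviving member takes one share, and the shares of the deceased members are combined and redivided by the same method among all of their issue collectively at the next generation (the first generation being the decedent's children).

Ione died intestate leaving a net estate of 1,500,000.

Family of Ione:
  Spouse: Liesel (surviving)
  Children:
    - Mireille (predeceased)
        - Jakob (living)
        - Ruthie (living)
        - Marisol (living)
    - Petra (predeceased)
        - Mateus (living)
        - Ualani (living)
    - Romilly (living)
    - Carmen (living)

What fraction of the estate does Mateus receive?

Mateus receives 2/25 of the estate.

Liesel takes one-fifth of 1,500,000 = 300,000. The remaining 1,200,000 passes to the descendants.
The descendants' portion (1,200,000) is divided at the children's generation into 4 shares of 300,000. Romilly and Carmen each take 300,000. The 2 shares of the deceased (Mireille and Petra) are combined into a pool of 600,000.
That pool (600,000) is divided at the grandchildren's generation equally among Jakob, Ruthie, Marisol, Mateus, and Ualani: 120,000 each.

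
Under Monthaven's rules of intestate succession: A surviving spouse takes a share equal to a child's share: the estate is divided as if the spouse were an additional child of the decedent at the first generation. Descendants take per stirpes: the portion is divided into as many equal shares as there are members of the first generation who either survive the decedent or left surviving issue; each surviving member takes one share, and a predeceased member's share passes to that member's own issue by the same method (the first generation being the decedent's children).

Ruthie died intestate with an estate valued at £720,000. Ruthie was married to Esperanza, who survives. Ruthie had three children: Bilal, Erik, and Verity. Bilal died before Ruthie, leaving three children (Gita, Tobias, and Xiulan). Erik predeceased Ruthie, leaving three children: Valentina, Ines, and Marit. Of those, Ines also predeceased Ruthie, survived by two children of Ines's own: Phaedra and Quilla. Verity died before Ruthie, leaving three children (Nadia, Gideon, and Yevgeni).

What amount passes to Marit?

Marit receives £60,000.

The spouse counts as an additional share at the children's level, so there are 4 primary shares of £180,000. Esperanza takes one such share (£180,000).
The children's combined portion (£540,000) is divided into 3 shares of £180,000: Bilal's £180,000 share passes to Bilal's issue; Erik's £180,000 share passes to Erik's issue; Verity's £180,000 share passes to Verity's issue.
Bilal's share (£180,000) is divided into 3 shares of £60,000: Gita, Tobias, and Xiulan each take £60,000.
Erik's share (£180,000) is divided into 3 shares of £60,000: Valentina and Marit each take £60,000; Ines's £60,000 share passes to Ines's issue.
Ines's share (£60,000) is divided into 2 shares of £30,000: Phaedra and Quilla each take £30,000.
Verity's share (£180,000) is divided into 3 shares of £60,000: Nadia, Gideon, and Yevgeni each take £60,000.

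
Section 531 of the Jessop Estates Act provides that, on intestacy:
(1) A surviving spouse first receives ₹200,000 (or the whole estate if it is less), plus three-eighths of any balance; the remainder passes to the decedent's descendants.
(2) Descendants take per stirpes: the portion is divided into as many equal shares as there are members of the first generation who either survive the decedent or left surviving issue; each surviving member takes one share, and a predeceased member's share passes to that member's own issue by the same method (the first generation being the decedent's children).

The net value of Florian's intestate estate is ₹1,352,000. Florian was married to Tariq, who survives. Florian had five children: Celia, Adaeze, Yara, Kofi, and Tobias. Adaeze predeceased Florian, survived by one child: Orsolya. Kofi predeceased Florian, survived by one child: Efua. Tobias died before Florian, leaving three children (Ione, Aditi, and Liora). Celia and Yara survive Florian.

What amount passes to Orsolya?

Tariq first takes ₹200,000, leaving a balance of ₹1,152,000. Tariq then takes three-eighths of the balance (₹432,000), for a total of ₹632,000. The remaining ₹720,000 passes to the descendants.
The descendants' portion (₹720,000) is divided into 5 shares of ₹144,000: Celia and Yara each take ₹144,000; Adaeze's ₹144,000 share passes to Adaeze's issue; Kofi's ₹144,000 share passes to Kofi's issue; Tobias's ₹144,000 share passes to Tobias's issue.
Adaeze's share (₹144,000) passes entirely to Orsolya.
Kofi's share (₹144,000) passes entirely to Efua.
Tobias's share (₹144,000) is divided into 3 shares of ₹48,000: Ione, Aditi, and Liora each take ₹48,000.

Orsolya receives ₹144,000.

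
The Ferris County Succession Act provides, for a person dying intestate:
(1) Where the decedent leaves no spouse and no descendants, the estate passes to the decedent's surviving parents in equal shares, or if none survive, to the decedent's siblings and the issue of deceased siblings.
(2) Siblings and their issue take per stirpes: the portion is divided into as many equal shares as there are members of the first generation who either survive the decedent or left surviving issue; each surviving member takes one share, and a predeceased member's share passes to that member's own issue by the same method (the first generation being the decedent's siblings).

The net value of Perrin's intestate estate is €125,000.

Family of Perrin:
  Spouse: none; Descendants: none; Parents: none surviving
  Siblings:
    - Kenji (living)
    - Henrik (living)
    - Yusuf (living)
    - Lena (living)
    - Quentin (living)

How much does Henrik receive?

The entire €125,000 passes to the siblings and their issue.
That amount (€125,000) is divided into 5 shares of €25,000: Kenji, Henrik, Yusuf, Lena, and Quentin each take €25,000.

Henrik receives €25,000.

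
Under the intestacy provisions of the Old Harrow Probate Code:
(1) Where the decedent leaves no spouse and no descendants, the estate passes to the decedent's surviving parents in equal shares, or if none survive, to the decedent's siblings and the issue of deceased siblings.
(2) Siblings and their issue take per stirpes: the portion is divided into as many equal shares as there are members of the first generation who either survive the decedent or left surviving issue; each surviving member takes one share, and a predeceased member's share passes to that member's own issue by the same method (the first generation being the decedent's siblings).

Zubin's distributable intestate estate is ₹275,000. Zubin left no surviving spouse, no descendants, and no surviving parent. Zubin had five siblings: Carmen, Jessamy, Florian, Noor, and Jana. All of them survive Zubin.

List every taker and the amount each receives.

The entire ₹275,000 passes to the siblings and their issue.
That amount (₹275,000) is divided into 5 shares of ₹55,000: Carmen, Jessamy, Florian, Noor, and Jana each take ₹55,000.

Carmen: ₹55,000; Jessamy: ₹55,000; Florian: ₹55,000; Noor: ₹55,000; Jana: ₹55,000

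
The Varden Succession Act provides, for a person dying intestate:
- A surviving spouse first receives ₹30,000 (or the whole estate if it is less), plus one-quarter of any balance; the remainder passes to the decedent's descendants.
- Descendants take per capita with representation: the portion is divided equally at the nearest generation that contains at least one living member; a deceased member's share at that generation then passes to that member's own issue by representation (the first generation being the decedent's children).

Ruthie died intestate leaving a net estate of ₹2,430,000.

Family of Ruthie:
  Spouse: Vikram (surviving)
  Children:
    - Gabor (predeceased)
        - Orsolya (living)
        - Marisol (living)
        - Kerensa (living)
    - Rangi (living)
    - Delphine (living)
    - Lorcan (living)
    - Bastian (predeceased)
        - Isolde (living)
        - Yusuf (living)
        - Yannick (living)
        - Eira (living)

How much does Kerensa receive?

Kerensa receives ₹120,000.

Vikram first takes ₹30,000, leaving a balance of ₹2,400,000. Vikram then takes one-quarter of the balance (₹600,000), for a total of ₹630,000. The remaining ₹1,800,000 passes to the descendants.
The descendants' portion (₹1,800,000) is divided into 5 shares of ₹360,000: Rangi, Delphine, and Lorcan each take ₹360,000; Gabor's ₹360,000 share passes to Gabor's issue; Bastian's ₹360,000 share passes to Bastian's issue.
Gabor's share (₹360,000) is divided into 3 shares of ₹120,000: Orsolya, Marisol, and Kerensa each take ₹120,000.
Bastian's share (₹360,000) is divided into 4 shares of ₹90,000: Isolde, Yusuf, Yannick, and Eira each take ₹90,000.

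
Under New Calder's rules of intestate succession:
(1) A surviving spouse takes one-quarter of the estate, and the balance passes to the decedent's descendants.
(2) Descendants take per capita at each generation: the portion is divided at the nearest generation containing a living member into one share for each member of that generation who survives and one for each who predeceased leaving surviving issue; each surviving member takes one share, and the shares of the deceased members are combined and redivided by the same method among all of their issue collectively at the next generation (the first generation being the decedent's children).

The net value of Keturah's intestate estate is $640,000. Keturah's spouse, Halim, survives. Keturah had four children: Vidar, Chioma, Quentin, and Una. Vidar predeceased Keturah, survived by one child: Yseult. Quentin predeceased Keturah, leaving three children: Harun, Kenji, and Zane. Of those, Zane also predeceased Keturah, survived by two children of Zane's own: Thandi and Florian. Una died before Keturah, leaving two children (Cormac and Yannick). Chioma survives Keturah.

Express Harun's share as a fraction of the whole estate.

Harun receives 3/32 of the estate.

Halim takes one-quarter of $640,000 = $160,000. The remaining $480,000 passes to the descendants.
The descendants' portion ($480,000) is divided at the children's generation into 4 shares of $120,000. Chioma takes $120,000. The 3 shares of the deceased (Vidar, Quentin, and Una) are combined into a pool of $360,000.
That pool ($360,000) is divided at the grandchildren's generation into 6 shares of $60,000. Yseult, Harun, Kenji, Cormac, and Yannick each take $60,000. The remaining share for the deceased Zane ($60,000) is carried to the next generation.
That pool ($60,000) is divided at the great-grandchildren's generation equally among Thandi and Florian: $30,000 each.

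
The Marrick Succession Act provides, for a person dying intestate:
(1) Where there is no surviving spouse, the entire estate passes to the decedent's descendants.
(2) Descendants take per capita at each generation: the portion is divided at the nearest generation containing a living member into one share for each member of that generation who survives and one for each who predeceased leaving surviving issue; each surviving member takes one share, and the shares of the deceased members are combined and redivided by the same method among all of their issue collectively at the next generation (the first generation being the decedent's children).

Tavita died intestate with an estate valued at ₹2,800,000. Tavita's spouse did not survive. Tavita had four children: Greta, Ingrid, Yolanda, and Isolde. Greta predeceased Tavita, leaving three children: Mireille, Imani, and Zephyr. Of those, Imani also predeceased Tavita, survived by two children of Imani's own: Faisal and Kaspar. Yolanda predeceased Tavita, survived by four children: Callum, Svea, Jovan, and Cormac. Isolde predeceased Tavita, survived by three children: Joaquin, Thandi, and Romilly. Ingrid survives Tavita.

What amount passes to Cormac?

The entire ₹2,800,000 passes to the descendants.
That amount (₹2,800,000) is divided at the children's generation into 4 shares of ₹700,000. Ingrid takes ₹700,000. The 3 shares of the deceased (Greta, Yolanda, and Isolde) are combined into a pool of ₹2,100,000.
That pool (₹2,100,000) is divided at the grandchildren's generation into 10 shares of ₹210,000. Mireille, Zephyr, Callum, Svea, Jovan, Cormac, Joaquin, Thandi, and Romilly each take ₹210,000. The remaining share for the deceased Imani (₹210,000) is carried to the next generation.
That pool (₹210,000) is divided at the great-grandchildren's generation equally among Faisal and Kaspar: ₹105,000 each.

Cormac receives ₹210,000.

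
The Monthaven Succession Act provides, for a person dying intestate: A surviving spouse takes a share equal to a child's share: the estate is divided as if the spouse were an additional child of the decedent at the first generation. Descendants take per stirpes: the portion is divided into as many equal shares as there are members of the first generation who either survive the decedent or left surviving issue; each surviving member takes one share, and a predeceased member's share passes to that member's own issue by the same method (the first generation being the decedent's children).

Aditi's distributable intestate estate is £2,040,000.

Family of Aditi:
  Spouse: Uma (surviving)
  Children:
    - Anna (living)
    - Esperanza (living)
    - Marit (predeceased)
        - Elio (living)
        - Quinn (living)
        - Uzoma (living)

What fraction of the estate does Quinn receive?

Quinn receives 1/12 of the estate.

The spouse counts as an additional share at the children's level, so there are 4 primary shares of £510,000. Uma takes one such share (£510,000).
The children's combined portion (£1,530,000) is divided into 3 shares of £510,000: Anna and Esperanza each take £510,000; Marit's £510,000 share passes to Marit's issue.
Marit's share (£510,000) is divided into 3 shares of £170,000: Elio, Quinn, and Uzoma each take £170,000.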